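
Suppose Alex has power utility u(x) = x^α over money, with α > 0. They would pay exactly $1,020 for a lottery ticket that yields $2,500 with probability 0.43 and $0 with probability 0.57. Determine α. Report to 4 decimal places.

α ≈ 0.9414

EU(lottery) = 0.43·2500^α + 0.57·0 = 0.43·2500^α.
Setting u(1020) equal to that: 1020^α = 0.43·2500^α ⇒ (1020/2500)^α = 0.43.
Taking logs: α·ln(1020/2500) = ln(0.43), so α = -0.8439701 / -0.8964881 ≈ 0.9414.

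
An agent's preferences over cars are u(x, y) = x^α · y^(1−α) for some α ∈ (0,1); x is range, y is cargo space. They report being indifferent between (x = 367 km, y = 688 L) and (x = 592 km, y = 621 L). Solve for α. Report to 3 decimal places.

α ≈ 0.176

The Cobb–Douglas utilities coincide, so 367^α·688^(1−α) = 592^α·621^(1−α).
Taking logs: α·ln 367 + (1−α)·ln 688 = α·ln 592 + (1−α)·ln 621, i.e. α·-0.478145 = (1−α)·-0.102458.
So α/(1−α) = (-0.102458)/(-0.478145) = 0.214282, and α = 0.214282/1.214282 ≈ 0.176.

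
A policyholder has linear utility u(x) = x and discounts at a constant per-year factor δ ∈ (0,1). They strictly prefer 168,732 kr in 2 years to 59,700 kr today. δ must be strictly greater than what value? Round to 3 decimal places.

The preference means 59700 < δ^2·168732.
Hence δ^2 > 59700/168732 = 0.35382, and x ↦ x^(1/2) is increasing on (0,∞).
δ > (59700/168732)^(1/2) ≈ 0.595.

δ > 0.595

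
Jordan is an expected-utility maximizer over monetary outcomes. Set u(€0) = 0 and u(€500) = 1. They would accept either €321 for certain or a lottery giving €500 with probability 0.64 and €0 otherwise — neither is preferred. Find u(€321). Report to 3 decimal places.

0.640

u(€321) equals the lottery's expected utility: 0.64·1 + 0.36·0 = 0.64.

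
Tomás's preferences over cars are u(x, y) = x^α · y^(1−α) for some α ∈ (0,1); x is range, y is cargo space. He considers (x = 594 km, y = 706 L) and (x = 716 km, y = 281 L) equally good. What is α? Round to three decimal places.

The Cobb–Douglas utilities coincide, so 594^α·706^(1−α) = 716^α·281^(1−α).
Rearrange to (594/716)^α = (281/706)^(1−α) and take logs: α·-0.186801 = (1−α)·-0.921261.
So α/(1−α) = (-0.921261)/(-0.186801) = 4.931778, and α = 4.931778/5.931778 ≈ 0.831.

α ≈ 0.831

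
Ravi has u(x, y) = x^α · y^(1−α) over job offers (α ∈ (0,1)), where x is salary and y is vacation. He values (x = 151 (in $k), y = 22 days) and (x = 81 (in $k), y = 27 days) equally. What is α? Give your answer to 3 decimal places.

Indifference: 151^α · 22^(1−α) = 81^α · 27^(1−α).
Taking logs: α·ln 151 + (1−α)·ln 22 = α·ln 81 + (1−α)·ln 27, i.e. α·0.622831 = (1−α)·0.204794.
Thus α·(0.827625) = 0.204794, so α = 0.204794/0.827625 ≈ 0.247.

α ≈ 0.247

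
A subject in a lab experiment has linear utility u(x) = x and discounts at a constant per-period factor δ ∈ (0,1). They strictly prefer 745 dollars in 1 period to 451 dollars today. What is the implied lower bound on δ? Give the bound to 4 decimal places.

Under u(x) = x this choice says 451 < δ·745.
Dividing through by 745 gives δ > 0.60537.

δ > 0.6054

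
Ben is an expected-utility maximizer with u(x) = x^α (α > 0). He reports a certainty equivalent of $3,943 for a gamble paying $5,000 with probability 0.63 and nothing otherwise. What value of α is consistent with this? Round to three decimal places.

Since u(0) = 0, the lottery's EU is 0.63·5000^α.
Setting u(3943) equal to that: 3943^α = 0.63·5000^α ⇒ (3943/5000)^α = 0.63.
α = ln(0.63) / ln(3943/5000) = -0.462035/-0.237496 ≈ 1.945.

α ≈ 1.945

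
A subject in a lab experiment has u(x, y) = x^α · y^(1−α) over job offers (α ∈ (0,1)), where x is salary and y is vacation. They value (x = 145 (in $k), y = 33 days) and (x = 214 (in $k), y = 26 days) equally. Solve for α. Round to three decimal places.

α ≈ 0.380

Set the two utilities equal: 145^α·33^(1−α) = 214^α·26^(1−α).
Taking logs: α·ln 145 + (1−α)·ln 33 = α·ln 214 + (1−α)·ln 26, i.e. α·-0.389242 = (1−α)·-0.238411.
With A = -0.389242 and B = -0.238411: α·A = (1−α)·B, so α = B/(A+B) = -0.238411/-0.627653 ≈ 0.380.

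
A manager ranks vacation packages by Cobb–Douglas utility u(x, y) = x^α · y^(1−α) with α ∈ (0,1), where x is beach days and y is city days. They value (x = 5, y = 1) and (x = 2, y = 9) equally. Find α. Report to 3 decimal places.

Indifference: 5^α · 1^(1−α) = 2^α · 9^(1−α).
Taking logs: α·ln 5 + (1−α)·ln 1 = α·ln 2 + (1−α)·ln 9, i.e. α·0.916291 = (1−α)·2.197225.
So α/(1−α) = (2.197225)/(0.916291) = 2.397955, and α = 2.397955/3.397955 ≈ 0.706.

α ≈ 0.706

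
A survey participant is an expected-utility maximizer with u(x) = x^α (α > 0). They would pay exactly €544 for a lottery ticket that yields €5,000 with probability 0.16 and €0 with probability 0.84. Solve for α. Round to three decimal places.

α ≈ 0.826

Since u(0) = 0, the lottery's EU is 0.16·5000^α.
Setting u(544) equal to that: 544^α = 0.16·5000^α ⇒ (544/5000)^α = 0.16.
α = ln(0.16) / ln(544/5000) = -1.832581/-2.218244 ≈ 0.826.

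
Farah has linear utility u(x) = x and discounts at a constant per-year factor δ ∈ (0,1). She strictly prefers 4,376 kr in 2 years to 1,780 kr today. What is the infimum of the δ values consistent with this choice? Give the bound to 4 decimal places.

The preference means 1780 < δ^2·4376.
So δ^2 > 1780/4376 = 0.40676; taking the square root of both positive sides preserves the inequality.
δ > (1780/4376)^(1/2) ≈ 0.6378.

δ > 0.6378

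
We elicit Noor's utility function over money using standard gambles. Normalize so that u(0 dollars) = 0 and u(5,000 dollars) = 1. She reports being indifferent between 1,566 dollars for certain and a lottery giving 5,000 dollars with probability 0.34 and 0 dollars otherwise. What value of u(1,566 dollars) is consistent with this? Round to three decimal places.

0.340

The indifference gives u(1,566 dollars) = 0.34·u(5,000 dollars) + 0.66·u(0 dollars) = 0.34·1 + 0.66·0 = 0.34.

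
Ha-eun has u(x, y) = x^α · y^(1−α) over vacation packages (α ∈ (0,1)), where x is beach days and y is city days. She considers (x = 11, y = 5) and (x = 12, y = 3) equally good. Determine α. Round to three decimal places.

Indifference: 11^α · 5^(1−α) = 12^α · 3^(1−α).
Rearrange to (11/12)^α = (3/5)^(1−α) and take logs: α·-0.087011 = (1−α)·-0.510826.
Thus α·(-0.597837) = -0.510826, so α = -0.510826/-0.597837 ≈ 0.854.

α ≈ 0.854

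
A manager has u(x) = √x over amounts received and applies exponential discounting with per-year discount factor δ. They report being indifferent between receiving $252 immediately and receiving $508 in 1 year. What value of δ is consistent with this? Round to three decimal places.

The payoff in 1 year is discounted by δ, so u(252) = δ·u(508) and δ = u(252)/u(508).
With u(x) = √x: δ = √252/√508 = √(252/508) = 0.70432.

δ ≈ 0.704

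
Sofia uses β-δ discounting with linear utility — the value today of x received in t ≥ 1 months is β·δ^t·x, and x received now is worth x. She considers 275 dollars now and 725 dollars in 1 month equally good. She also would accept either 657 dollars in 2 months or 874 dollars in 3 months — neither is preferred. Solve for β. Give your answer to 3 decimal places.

The second indifference involves only future payoffs, so β cancels: β·δ^2·657 = β·δ^3·874, giving δ = 657/874 = 0.75172.
The first indifference: 275 = β·δ·725, so β = 275/(δ·725) = 275/(0.75172·725) ≈ 0.505.

β ≈ 0.505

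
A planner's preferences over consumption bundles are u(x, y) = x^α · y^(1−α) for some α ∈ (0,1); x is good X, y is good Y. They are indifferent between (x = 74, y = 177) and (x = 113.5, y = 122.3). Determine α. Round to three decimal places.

α ≈ 0.464

Indifference: 74^α · 177^(1−α) = 113.5^α · 122.3^(1−α).
Rearrange to (74/113.5)^α = (122.3/177)^(1−α) and take logs: α·-0.427738 = (1−α)·-0.369673.
So α/(1−α) = (-0.369673)/(-0.427738) = 0.864251, and α = 0.864251/1.864251 ≈ 0.464.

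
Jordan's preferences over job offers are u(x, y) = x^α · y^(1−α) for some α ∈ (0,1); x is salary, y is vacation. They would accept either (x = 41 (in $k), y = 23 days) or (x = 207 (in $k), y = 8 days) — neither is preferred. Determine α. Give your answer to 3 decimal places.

α ≈ 0.395

Indifference: 41^α · 23^(1−α) = 207^α · 8^(1−α).
Taking logs: α·ln 41 + (1−α)·ln 23 = α·ln 207 + (1−α)·ln 8, i.e. α·-1.619147 = (1−α)·-1.056053.
With A = -1.619147 and B = -1.056053: α·A = (1−α)·B, so α = B/(A+B) = -1.056053/-2.675200 ≈ 0.395.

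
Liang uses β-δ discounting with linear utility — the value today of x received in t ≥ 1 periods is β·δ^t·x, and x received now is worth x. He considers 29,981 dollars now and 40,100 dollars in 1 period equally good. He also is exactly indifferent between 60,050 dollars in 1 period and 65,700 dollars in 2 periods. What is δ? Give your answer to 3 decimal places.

δ ≈ 0.914

From the later pair, β·δ^1·60050 = β·δ^2·65700; dividing through, δ = 60050/65700 = 0.91400.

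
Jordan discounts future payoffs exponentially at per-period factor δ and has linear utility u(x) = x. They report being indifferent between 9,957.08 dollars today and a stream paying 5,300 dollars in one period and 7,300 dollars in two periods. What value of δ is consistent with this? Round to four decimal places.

Present value of the stream is 5300·δ + 7300·δ². Indifference gives 5300δ + 7300δ² = 9957.08.
So 7300δ² + 5300δ − 9957.08 = 0.
By the quadratic formula (taking the positive root), δ = (−5300 + √318836736.00) / 14600 ≈ 0.8600.

δ ≈ 0.8600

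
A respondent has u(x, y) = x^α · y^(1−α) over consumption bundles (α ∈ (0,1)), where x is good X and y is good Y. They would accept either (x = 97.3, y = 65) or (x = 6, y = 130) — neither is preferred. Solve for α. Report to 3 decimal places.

α ≈ 0.199

Set the two utilities equal: 97.3^α·65^(1−α) = 6^α·130^(1−α).
Taking logs: α·ln 97.3 + (1−α)·ln 65 = α·ln 6 + (1−α)·ln 130, i.e. α·2.786040 = (1−α)·0.693147.
Thus α·(3.479187) = 0.693147, so α = 0.693147/3.479187 ≈ 0.199.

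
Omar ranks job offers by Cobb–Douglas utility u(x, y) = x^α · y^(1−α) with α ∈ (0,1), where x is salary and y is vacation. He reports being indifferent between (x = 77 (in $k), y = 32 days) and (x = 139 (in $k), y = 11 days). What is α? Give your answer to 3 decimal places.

Indifference: 77^α · 32^(1−α) = 139^α · 11^(1−α).
(77/139)^α = (11/32)^(1−α); take logs: α·ln(77/139) = (1−α)·ln(11/32), i.e. α·-0.590669 = (1−α)·-1.067841.
Thus α·(-1.658510) = -1.067841, so α = -1.067841/-1.658510 ≈ 0.644.

α ≈ 0.644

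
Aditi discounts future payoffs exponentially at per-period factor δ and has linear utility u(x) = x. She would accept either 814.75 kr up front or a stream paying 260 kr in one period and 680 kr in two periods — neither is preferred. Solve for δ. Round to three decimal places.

The stream is worth 260δ + 680δ² today, so 260δ + 680δ² = 814.75.
So 680δ² + 260δ − 814.75 = 0.
The positive root is δ = [−260 + √(260² + 4·680·814.75)] / (2·680) = (−260 + 1511.198)/1360 ≈ 0.920.

δ ≈ 0.920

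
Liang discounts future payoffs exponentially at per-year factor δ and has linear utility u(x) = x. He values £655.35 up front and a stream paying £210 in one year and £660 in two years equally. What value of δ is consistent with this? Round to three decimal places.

Present value of the stream is 210·δ + 660·δ². Indifference gives 210δ + 660δ² = 655.35.
So 660δ² + 210δ − 655.35 = 0.
δ = (−210 + √(210² + 4·660·655.35)) / (2·660) = (−210 + √1774224.00) / 1320 ≈ 0.850.

δ ≈ 0.850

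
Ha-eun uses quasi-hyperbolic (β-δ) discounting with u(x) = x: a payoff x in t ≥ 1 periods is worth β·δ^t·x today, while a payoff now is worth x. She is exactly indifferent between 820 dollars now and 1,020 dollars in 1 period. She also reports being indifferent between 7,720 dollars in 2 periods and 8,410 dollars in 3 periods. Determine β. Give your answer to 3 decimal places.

From the later pair, β·δ^2·7720 = β·δ^3·8410; dividing through, δ = 7720/8410 = 0.91795.
Substituting δ into 820 = β·δ·1020: β = 820/(936.314) ≈ 0.876.

β ≈ 0.876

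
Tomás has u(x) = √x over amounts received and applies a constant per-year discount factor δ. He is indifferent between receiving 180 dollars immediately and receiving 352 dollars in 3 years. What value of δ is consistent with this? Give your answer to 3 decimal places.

δ ≈ 0.894

Equating discounted utilities: u(180) = δ^3·u(352) ⇒ δ^3 = u(180)/u(352).
With u(x) = √x: δ^3 = √180/√352 = √(180/352) = 0.71510.
So δ = 0.71510^(1/3) ≈ 0.894.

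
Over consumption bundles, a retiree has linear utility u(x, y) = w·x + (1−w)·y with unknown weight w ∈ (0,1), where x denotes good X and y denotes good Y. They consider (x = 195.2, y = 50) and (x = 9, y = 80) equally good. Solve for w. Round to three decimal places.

Indifference: w·195.2 + (1−w)·50 = w·9 + (1−w)·80.
w·(195.2−9) = (1−w)·(80−50), i.e. w·186.2 = (1−w)·30.
So w/(1−w) = 30/186.2 = 0.1611, giving w = 30/(186.2+30) = 0.139.

w = 0.139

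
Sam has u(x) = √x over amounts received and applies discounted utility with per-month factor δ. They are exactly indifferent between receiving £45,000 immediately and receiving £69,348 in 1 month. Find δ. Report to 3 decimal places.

Equating discounted utilities: u(45000) = δ·u(69348) ⇒ δ = u(45000)/u(69348).
With u(x) = √x: δ = √45000/√69348 = √(45000/69348) = 0.80554.

δ ≈ 0.806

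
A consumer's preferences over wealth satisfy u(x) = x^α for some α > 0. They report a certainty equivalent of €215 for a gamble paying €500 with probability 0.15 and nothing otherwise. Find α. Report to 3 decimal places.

EU(lottery) = 0.15·500^α + 0.85·0 = 0.15·500^α.
Setting u(215) equal to that: 215^α = 0.15·500^α ⇒ (215/500)^α = 0.15.
α = ln(0.15) / ln(215/500) = -1.897120/-0.843970 ≈ 2.248.

α ≈ 2.248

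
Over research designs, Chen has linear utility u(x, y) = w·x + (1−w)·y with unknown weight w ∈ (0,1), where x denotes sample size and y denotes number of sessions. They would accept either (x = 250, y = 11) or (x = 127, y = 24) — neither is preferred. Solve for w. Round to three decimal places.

w = 0.096

Equating utilities: w·250 + (1−w)·11 = w·127 + (1−w)·24.
Rearranging, 123·w − 13·(1−w) = 0.
Hence w = 13/(123+13) = 13/136 = 0.096.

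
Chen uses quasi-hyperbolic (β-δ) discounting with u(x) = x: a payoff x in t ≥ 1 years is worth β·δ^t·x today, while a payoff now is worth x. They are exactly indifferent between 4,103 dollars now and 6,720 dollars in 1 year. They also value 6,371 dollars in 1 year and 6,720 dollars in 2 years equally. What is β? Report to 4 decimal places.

β ≈ 0.6440

The second indifference involves only future payoffs, so β cancels: β·δ^1·6371 = β·δ^2·6720, giving δ = 6371/6720 = 0.94807.
Now use the now-vs-future pair: 4103 = β·δ·6720 gives β = 4103/(0.94807·6720) ≈ 0.6440.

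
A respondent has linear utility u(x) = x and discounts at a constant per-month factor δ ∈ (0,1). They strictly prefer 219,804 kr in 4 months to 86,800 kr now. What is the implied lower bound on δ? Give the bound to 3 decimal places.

δ > 0.793

The preference means 86800 < δ^4·219804.
So δ^4 > 86800/219804 = 0.39490; taking the 4th root of both positive sides preserves the inequality.
δ > 0.39490^(1/4) = 0.793.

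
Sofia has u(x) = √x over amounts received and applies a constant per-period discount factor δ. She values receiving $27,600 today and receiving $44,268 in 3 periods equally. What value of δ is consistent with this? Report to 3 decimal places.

δ ≈ 0.924

Equating discounted utilities: u(27600) = δ^3·u(44268) ⇒ δ^3 = u(27600)/u(44268).
With u(x) = √x: δ^3 = √27600/√44268 = √(27600/44268) = 0.78960.
Taking the cube root: δ = 0.78960^(1/3) ≈ 0.924.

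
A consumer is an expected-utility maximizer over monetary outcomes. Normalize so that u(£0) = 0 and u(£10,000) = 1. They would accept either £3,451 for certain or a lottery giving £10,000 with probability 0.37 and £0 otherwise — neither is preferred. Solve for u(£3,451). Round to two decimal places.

By the standard-gamble method, u(£3,451) is just the indifference probability on the best outcome: 0.37.

0.37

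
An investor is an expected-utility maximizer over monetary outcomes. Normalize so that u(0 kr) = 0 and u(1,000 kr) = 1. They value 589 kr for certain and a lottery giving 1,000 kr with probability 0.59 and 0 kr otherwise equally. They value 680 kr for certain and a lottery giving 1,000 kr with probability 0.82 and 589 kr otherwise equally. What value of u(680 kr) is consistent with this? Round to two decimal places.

0.93

First, u(589 kr) = 0.59·u(1,000 kr) + 0.41·u(0 kr) = 0.59.
The second indifference gives u(680 kr) = 0.82·u(1,000 kr) + 0.18·u(589 kr) = 0.82·1.00 + 0.18·0.59 = 0.9262.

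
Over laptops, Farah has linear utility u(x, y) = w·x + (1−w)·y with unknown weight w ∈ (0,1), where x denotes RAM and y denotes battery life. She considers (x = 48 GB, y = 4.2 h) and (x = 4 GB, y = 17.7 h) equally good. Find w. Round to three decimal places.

w = 0.235

Equating utilities: w·48 + (1−w)·4.2 = w·4 + (1−w)·17.7.
Rearranging, 44·w − 13.5·(1−w) = 0.
So w/(1−w) = 13.5/44 = 0.3068, giving w = 13.5/(44+13.5) = 0.235.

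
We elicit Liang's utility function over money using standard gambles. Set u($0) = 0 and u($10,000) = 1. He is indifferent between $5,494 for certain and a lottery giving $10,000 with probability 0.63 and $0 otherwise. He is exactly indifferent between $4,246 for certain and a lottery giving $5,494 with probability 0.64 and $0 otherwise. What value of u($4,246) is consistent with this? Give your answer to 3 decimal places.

0.403

From the first indifference, u($5,494) = 0.63·u($10,000) + 0.37·u($0) = 0.63·1 + 0.37·0 = 0.63.
The second indifference gives u($4,246) = 0.64·u($5,494) + 0.36·u($0) = 0.64·0.63 + 0.36·0.00 = 0.4032.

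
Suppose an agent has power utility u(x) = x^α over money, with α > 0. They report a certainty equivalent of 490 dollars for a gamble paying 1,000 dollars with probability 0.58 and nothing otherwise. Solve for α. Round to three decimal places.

Since u(0) = 0, the lottery's EU is 0.58·1000^α.
Indifference: 490^α = 0.58·1000^α, so (490/1000)^α = 0.58.
α = ln(0.58) / ln(490/1000) = -0.544727/-0.713350 ≈ 0.764.

α ≈ 0.764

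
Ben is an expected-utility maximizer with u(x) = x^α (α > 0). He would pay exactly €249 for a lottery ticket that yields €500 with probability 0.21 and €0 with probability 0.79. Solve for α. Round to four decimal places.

α ≈ 2.2386

Since u(0) = 0, the lottery's EU is 0.21·500^α.
Equating: 249^α = 0.21·500^α, i.e. 0.4980^α = 0.21.
Take logs: α = ln 0.21 / ln(249/500) ≈ 2.238594.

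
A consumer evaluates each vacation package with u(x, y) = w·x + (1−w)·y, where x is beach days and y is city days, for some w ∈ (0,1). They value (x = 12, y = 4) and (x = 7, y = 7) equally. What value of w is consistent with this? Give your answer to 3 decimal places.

w = 0.375

Indifference: w·12 + (1−w)·4 = w·7 + (1−w)·7.
Rearranging, 5·w − 3·(1−w) = 0.
Hence w = 3/(5+3) = 3/8 = 0.375.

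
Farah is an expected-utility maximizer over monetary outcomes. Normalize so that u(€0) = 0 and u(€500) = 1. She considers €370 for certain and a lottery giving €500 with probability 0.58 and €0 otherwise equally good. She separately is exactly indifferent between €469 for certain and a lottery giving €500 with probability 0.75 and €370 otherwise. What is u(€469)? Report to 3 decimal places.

0.895

From the first indifference, u(€370) = 0.58·u(€500) + 0.42·u(€0) = 0.58·1 + 0.42·0 = 0.58.
Chaining: u(€469) = 0.75·1.00 + 0.25·0.58 = 0.8950.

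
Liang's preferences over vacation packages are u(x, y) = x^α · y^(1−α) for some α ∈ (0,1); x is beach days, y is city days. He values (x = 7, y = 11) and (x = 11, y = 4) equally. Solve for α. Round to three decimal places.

The Cobb–Douglas utilities coincide, so 7^α·11^(1−α) = 11^α·4^(1−α).
Taking logs: α·ln 7 + (1−α)·ln 11 = α·ln 11 + (1−α)·ln 4, i.e. α·-0.451985 = (1−α)·-1.011601.
With A = -0.451985 and B = -1.011601: α·A = (1−α)·B, so α = B/(A+B) = -1.011601/-1.463586 ≈ 0.691.

α ≈ 0.691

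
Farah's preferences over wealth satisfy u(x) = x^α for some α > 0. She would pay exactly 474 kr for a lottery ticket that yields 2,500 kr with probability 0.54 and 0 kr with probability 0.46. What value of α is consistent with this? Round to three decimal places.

α ≈ 0.371

EU(lottery) = 0.54·2500^α + 0.46·0 = 0.54·2500^α.
Indifference: 474^α = 0.54·2500^α, so (474/2500)^α = 0.54.
Take logs: α = ln 0.54 / ln(474/2500) ≈ 0.37056.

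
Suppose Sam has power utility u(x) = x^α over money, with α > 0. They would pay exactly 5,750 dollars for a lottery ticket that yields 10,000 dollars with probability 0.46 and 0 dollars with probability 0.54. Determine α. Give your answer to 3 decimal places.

α ≈ 1.403

EU(lottery) = 0.46·10000^α + 0.54·0 = 0.46·10000^α.
Setting u(5750) equal to that: 5750^α = 0.46·10000^α ⇒ (5750/10000)^α = 0.46.
Taking logs: α·ln(5750/10000) = ln(0.46), so α = -0.776529 / -0.553385 ≈ 1.403.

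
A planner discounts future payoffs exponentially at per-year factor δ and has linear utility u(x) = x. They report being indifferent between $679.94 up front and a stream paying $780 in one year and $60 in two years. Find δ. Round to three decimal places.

δ ≈ 0.820

Present value of the stream is 780·δ + 60·δ². Indifference gives 780δ + 60δ² = 679.94.
So 60δ² + 780δ − 679.94 = 0.
δ = (−780 + √(780² + 4·60·679.94)) / (2·60) = (−780 + √771585.60) / 120 ≈ 0.820.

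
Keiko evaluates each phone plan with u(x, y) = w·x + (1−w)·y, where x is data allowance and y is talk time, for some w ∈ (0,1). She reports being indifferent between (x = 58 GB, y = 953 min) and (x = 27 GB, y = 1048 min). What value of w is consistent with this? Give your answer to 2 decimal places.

Indifference: w·58 + (1−w)·953 = w·27 + (1−w)·1048.
Rearranging, 31·w − 95·(1−w) = 0.
Hence w = 95/(31+95) = 95/126 = 0.75.

w = 0.75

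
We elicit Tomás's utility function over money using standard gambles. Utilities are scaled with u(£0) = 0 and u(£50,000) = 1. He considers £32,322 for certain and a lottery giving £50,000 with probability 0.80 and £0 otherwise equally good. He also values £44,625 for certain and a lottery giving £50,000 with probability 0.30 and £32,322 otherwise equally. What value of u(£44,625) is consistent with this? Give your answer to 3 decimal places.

0.860

From the first indifference, u(£32,322) = 0.80·u(£50,000) + 0.20·u(£0) = 0.80·1 + 0.20·0 = 0.80.
Then u(£44,625) = 0.30·u(£50,000) + 0.70·u(£32,322) = 0.30·1.00 + 0.70·0.80 = 0.8600.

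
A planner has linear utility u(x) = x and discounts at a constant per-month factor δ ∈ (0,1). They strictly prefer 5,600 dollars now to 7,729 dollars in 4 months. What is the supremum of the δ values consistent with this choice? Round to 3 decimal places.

δ < 0.923

Under u(x) = x this choice says 5600 > δ^4·7729.
So δ^4 < 5600/7729 = 0.72454; taking the 4th root of both positive sides preserves the inequality.
δ < 0.72454^(1/4) = 0.923.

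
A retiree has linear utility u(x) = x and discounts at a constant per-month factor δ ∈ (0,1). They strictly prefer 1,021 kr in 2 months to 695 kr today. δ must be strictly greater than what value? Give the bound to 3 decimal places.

Under u(x) = x this choice says 695 < δ^2·1021.
So δ^2 > 695/1021 = 0.68071; taking the square root of both positive sides preserves the inequality.
δ > (695/1021)^(1/2) ≈ 0.825.

δ > 0.825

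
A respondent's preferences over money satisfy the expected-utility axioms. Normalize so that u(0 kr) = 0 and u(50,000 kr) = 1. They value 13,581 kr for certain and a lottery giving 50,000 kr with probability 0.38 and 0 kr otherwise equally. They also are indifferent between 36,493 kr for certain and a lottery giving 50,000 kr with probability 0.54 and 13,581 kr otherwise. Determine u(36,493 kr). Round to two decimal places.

0.71

The first gamble pins u(13,581 kr): it must equal 0.38·1 + 0.62·0 = 0.38.
The second indifference gives u(36,493 kr) = 0.54·u(50,000 kr) + 0.46·u(13,581 kr) = 0.54·1.00 + 0.46·0.38 = 0.7148.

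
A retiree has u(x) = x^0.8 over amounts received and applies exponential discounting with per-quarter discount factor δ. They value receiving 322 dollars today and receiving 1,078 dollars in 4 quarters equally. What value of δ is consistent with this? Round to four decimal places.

Indifference means u(322) = δ^4 · u(1078), so δ^4 = u(322)/u(1078).
Since u(x) = x^0.8, δ^4 = (322/1078)^0.8 = 0.29870^0.8 = 0.38036.
So δ = 0.38036^(1/4) ≈ 0.7853.

δ ≈ 0.7853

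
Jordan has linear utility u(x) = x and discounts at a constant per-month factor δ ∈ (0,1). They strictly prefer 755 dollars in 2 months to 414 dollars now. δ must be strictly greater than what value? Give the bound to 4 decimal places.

Under u(x) = x this choice says 414 < δ^2·755.
Hence δ^2 > 414/755 = 0.54834, and x ↦ x^(1/2) is increasing on (0,∞).
δ > 0.54834^(1/2) = 0.7405.

δ > 0.7405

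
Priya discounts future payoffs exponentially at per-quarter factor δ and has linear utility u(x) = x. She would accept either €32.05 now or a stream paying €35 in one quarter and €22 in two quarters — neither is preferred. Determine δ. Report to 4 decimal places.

The stream is worth 35δ + 22δ² today, so 35δ + 22δ² = 32.05.
Rearranged: 22δ² + 35δ − 32.05 = 0.
The positive root is δ = [−35 + √(35² + 4·22·32.05)] / (2·22) = (−35 + 63.603)/44 ≈ 0.6501.

δ ≈ 0.6501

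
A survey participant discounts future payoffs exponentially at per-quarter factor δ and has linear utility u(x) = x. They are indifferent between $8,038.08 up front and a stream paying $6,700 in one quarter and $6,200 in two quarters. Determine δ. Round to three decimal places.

Equating present values: 8038.08 = 6700δ + 6200δ².
Rearranged: 6200δ² + 6700δ − 8038.08 = 0.
The positive root is δ = [−6700 + √(6700² + 4·6200·8038.08)] / (2·6200) = (−6700 + 15628.000)/12400 ≈ 0.720.

δ ≈ 0.720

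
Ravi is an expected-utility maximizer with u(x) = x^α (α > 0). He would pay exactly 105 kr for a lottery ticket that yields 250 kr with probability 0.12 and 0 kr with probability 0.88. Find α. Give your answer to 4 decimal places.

α ≈ 2.4441

Since u(0) = 0, the lottery's EU is 0.12·250^α.
Setting u(105) equal to that: 105^α = 0.12·250^α ⇒ (105/250)^α = 0.12.
Take logs: α = ln 0.12 / ln(105/250) ≈ 2.444106.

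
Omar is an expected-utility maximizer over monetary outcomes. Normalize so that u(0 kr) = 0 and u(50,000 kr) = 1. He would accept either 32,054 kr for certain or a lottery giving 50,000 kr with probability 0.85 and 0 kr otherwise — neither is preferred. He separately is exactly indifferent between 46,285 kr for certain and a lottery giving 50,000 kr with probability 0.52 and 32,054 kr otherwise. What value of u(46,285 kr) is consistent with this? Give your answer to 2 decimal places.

0.93

First, u(32,054 kr) = 0.85·u(50,000 kr) + 0.15·u(0 kr) = 0.85.
Then u(46,285 kr) = 0.52·u(50,000 kr) + 0.48·u(32,054 kr) = 0.52·1.00 + 0.48·0.85 = 0.9280.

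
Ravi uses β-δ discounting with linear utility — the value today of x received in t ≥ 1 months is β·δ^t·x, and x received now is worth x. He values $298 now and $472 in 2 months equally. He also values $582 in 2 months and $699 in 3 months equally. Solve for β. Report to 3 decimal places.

Both payoffs in the second observation are in the future, so β drops out: δ^2·582 = δ^3·699 ⇒ δ = 582/699 = 0.83262.
Now use the now-vs-future pair: 298 = β·δ^2·472 gives β = 298/(0.69325·472) ≈ 0.911.

β ≈ 0.911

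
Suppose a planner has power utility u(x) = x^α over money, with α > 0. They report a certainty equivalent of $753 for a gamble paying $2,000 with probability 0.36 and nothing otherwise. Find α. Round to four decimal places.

α ≈ 1.0459

Since u(0) = 0, the lottery's EU is 0.36·2000^α.
Indifference: 753^α = 0.36·2000^α, so (753/2000)^α = 0.36.
Taking logs: α·ln(753/2000) = ln(0.36), so α = -1.0216512 / -0.9768372 ≈ 1.0459.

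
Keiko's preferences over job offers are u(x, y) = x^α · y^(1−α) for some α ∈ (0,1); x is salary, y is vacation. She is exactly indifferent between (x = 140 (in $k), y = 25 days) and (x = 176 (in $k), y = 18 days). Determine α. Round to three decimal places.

Set the two utilities equal: 140^α·25^(1−α) = 176^α·18^(1−α).
Rearrange to (140/176)^α = (18/25)^(1−α) and take logs: α·-0.228842 = (1−α)·-0.328504.
Thus α·(-0.557346) = -0.328504, so α = -0.328504/-0.557346 ≈ 0.589.

α ≈ 0.589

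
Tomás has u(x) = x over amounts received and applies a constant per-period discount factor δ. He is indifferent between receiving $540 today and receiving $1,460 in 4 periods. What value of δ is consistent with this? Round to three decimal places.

Equating discounted utilities: u(540) = δ^4·u(1460) ⇒ δ^4 = u(540)/u(1460).
With u(x) = x: δ^4 = 540/1460 = 0.36986.
Taking the 4th root: δ = 0.36986^(1/4) ≈ 0.780.

δ ≈ 0.780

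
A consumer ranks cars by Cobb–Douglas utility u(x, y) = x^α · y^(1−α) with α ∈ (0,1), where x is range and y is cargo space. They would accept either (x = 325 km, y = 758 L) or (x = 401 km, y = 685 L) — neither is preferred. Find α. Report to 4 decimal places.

The Cobb–Douglas utilities coincide, so 325^α·758^(1−α) = 401^α·685^(1−α).
Rearrange to (325/401)^α = (685/758)^(1−α) and take logs: α·-0.2101362 = (1−α)·-0.1012645.
With A = -0.2101362 and B = -0.1012645: α·A = (1−α)·B, so α = B/(A+B) = -0.1012645/-0.3114007 ≈ 0.3252.

α ≈ 0.3252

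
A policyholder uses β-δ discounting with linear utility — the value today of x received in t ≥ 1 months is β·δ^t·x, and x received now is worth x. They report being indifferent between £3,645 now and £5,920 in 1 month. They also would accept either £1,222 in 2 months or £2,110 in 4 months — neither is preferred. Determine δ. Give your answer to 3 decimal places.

The second indifference involves only future payoffs, so β cancels: β·δ^2·1222 = β·δ^4·2110, giving δ^2 = 1222/2110 = 0.57915, so δ = 0.76102.

δ ≈ 0.761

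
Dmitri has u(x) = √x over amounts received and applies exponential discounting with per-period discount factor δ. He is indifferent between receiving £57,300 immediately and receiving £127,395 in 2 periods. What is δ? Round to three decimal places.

The payoff in 2 periods is discounted by δ^2, so u(57300) = δ^2·u(127395) and δ^2 = u(57300)/u(127395).
Since u(x) = √x, δ^2 = √(57300/127395) = 0.67066.
So δ = 0.67066^(1/2) ≈ 0.819.

δ ≈ 0.819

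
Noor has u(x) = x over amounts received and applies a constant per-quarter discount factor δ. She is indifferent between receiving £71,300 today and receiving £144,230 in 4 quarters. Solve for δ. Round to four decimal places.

Equating discounted utilities: u(71300) = δ^4·u(144230) ⇒ δ^4 = u(71300)/u(144230).
With u(x) = x: δ^4 = 71300/144230 = 0.49435.
Taking the 4th root: δ = 0.49435^(1/4) ≈ 0.8385.

δ ≈ 0.8385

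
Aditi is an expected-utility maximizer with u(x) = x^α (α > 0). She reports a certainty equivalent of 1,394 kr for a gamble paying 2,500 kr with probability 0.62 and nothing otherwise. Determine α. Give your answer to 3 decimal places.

Since u(0) = 0, the lottery's EU is 0.62·2500^α.
Indifference: 1394^α = 0.62·2500^α, so (1394/2500)^α = 0.62.
Take logs: α = ln 0.62 / ln(1394/2500) ≈ 0.81840.

α ≈ 0.818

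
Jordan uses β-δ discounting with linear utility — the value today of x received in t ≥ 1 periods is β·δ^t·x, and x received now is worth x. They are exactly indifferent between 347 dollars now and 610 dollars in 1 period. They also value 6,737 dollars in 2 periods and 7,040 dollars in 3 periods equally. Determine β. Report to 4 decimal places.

The second indifference involves only future payoffs, so β cancels: β·δ^2·6737 = β·δ^3·7040, giving δ = 6737/7040 = 0.95696.
Substituting δ into 347 = β·δ·610: β = 347/(583.746) ≈ 0.5944.

β ≈ 0.5944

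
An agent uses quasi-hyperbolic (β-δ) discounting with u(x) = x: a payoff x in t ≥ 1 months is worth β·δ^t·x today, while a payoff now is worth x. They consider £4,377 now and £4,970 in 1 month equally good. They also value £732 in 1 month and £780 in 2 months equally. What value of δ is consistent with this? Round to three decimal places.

The second indifference involves only future payoffs, so β cancels: β·δ^1·732 = β·δ^2·780, giving δ = 732/780 = 0.93846.

δ ≈ 0.938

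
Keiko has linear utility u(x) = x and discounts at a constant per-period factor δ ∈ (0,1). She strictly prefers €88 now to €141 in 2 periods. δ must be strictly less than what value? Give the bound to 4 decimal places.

δ < 0.7900

The preference means 88 > δ^2·141.
Hence δ^2 < 88/141 = 0.62411, and x ↦ x^(1/2) is increasing on (0,∞).
δ < (88/141)^(1/2) ≈ 0.7900.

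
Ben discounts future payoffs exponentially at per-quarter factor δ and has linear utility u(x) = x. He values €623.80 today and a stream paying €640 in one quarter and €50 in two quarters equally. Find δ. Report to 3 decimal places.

The stream is worth 640δ + 50δ² today, so 640δ + 50δ² = 623.80.
So 50δ² + 640δ − 623.80 = 0.
δ = (−640 + √(640² + 4·50·623.80)) / (2·50) = (−640 + √534360.00) / 100 ≈ 0.910.

δ ≈ 0.910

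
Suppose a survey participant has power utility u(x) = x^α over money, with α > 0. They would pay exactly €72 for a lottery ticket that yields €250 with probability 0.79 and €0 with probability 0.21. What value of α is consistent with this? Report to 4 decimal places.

Since u(0) = 0, the lottery's EU is 0.79·250^α.
Setting u(72) equal to that: 72^α = 0.79·250^α ⇒ (72/250)^α = 0.79.
Take logs: α = ln 0.79 / ln(72/250) ≈ 0.189366.

α ≈ 0.1894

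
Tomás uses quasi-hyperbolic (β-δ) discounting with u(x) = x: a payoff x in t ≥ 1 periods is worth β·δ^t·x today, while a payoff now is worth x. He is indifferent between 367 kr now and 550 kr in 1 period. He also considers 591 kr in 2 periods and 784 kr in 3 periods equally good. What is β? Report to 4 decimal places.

β ≈ 0.8852

From the later pair, β·δ^2·591 = β·δ^3·784; dividing through, δ = 591/784 = 0.75383.
Substituting δ into 367 = β·δ·550: β = 367/(414.605) ≈ 0.8852.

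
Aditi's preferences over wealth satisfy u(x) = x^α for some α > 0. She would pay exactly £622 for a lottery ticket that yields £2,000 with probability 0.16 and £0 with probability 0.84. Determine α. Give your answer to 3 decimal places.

Since u(0) = 0, the lottery's EU is 0.16·2000^α.
Equating: 622^α = 0.16·2000^α, i.e. 0.3110^α = 0.16.
α = ln(0.16) / ln(622/2000) = -1.832581/-1.167962 ≈ 1.569.

α ≈ 1.569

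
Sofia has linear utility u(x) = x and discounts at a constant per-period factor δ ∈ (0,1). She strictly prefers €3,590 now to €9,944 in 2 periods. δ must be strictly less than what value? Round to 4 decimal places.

δ < 0.6009

The preference means 3590 > δ^2·9944.
Hence δ^2 < 3590/9944 = 0.36102, and x ↦ x^(1/2) is increasing on (0,∞).
δ < 0.36102^(1/2) = 0.6009.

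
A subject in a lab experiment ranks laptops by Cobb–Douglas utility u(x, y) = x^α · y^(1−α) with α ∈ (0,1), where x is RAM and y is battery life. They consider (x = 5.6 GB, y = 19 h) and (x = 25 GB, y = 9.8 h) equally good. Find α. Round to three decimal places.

The Cobb–Douglas utilities coincide, so 5.6^α·19^(1−α) = 25^α·9.8^(1−α).
(5.6/25)^α = (9.8/19)^(1−α); take logs: α·ln(5.6/25) = (1−α)·ln(9.8/19), i.e. α·-1.496109 = (1−α)·-0.662057.
With A = -1.496109 and B = -0.662057: α·A = (1−α)·B, so α = B/(A+B) = -0.662057/-2.158166 ≈ 0.307.

α ≈ 0.307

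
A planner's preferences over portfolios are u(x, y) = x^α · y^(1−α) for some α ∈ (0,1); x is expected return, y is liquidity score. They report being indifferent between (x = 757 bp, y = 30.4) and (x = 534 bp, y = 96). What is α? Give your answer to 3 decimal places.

The Cobb–Douglas utilities coincide, so 757^α·30.4^(1−α) = 534^α·96^(1−α).
(757/534)^α = (96/30.4)^(1−α); take logs: α·ln(757/534) = (1−α)·ln(96/30.4), i.e. α·0.348967 = (1−α)·1.149906.
So α/(1−α) = (1.149906)/(0.348967) = 3.295171, and α = 3.295171/4.295171 ≈ 0.767.

α ≈ 0.767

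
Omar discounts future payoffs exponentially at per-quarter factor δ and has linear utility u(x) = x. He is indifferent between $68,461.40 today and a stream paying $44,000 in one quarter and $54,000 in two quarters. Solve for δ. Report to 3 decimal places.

δ ≈ 0.790

Equating present values: 68461.40 = 44000δ + 54000δ².
So 54000δ² + 44000δ − 68461.40 = 0.
By the quadratic formula (taking the positive root), δ = (−44000 + √16723662400.00) / 108000 ≈ 0.790.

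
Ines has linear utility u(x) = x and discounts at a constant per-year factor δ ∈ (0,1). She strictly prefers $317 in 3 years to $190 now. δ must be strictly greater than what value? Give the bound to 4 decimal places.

δ > 0.8431

Comparing present values: 190 < δ^3·317.
Hence δ^3 > 190/317 = 0.59937, and x ↦ x^(1/3) is increasing on (0,∞).
δ > 0.59937^(1/3) = 0.8431.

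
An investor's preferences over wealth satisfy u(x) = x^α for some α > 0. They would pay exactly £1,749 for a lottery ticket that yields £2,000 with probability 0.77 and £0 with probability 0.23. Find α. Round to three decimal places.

The lottery's expected utility is 0.77·u(2000) + 0.23·u(0) = 0.77·2000^α (since u(0) = 0 for α > 0).
Setting u(1749) equal to that: 1749^α = 0.77·2000^α ⇒ (1749/2000)^α = 0.77.
Take logs: α = ln 0.77 / ln(1749/2000) ≈ 1.94899.

α ≈ 1.949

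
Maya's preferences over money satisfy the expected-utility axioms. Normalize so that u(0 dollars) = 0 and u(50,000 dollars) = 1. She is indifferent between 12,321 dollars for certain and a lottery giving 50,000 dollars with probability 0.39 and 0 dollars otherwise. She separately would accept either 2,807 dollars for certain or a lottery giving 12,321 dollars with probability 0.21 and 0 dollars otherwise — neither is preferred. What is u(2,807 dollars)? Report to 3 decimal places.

0.082

From the first indifference, u(12,321 dollars) = 0.39·u(50,000 dollars) + 0.61·u(0 dollars) = 0.39·1 + 0.61·0 = 0.39.
Chaining: u(2,807 dollars) = 0.21·0.39 + 0.79·0.00 = 0.0819.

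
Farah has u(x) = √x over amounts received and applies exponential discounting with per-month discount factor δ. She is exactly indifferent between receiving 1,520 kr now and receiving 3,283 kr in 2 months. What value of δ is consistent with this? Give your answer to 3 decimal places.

Indifference means u(1520) = δ^2 · u(3283), so δ^2 = u(1520)/u(3283).
Since u(x) = √x, δ^2 = √(1520/3283) = 0.68043.
Taking the square root: δ = 0.68043^(1/2) ≈ 0.825.

δ ≈ 0.825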